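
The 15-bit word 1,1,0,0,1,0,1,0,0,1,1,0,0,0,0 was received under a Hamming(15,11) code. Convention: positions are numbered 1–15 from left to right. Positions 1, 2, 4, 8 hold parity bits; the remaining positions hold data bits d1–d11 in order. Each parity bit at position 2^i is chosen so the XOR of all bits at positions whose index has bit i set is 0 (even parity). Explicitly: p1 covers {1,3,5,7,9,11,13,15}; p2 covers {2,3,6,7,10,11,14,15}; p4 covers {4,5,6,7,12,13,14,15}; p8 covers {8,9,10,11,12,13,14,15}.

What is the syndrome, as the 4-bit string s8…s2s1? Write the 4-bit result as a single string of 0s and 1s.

0000

s1 (pos 1,3,5,7,9,11,13,15): 1⊕0⊕1⊕1⊕0⊕1⊕0⊕0 = 0
s2 (pos 2,3,6,7,10,11,14,15): 1⊕0⊕0⊕1⊕1⊕1⊕0⊕0 = 0
s4 (pos 4,5,6,7,12,13,14,15): 0⊕1⊕0⊕1⊕0⊕0⊕0⊕0 = 0
s8 (pos 8,9,10,11,12,13,14,15): 0⊕0⊕1⊕1⊕0⊕0⊕0⊕0 = 0
Syndrome s8…s1 = 0000 → no error.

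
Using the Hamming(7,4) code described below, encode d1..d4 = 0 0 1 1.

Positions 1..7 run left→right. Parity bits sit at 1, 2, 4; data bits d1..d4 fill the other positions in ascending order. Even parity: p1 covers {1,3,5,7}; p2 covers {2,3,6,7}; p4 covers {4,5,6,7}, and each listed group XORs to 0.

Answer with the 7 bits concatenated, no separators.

Place data at non-parity positions: p1 p2 0 p4 0 1 1
p1 (pos 1,3,5,7): XOR of data positions = 0⊕0⊕1 = 1
p2 (pos 2,3,6,7): XOR of data positions = 0⊕1⊕1 = 0
p4 (pos 4,5,6,7): XOR of data positions = 0⊕1⊕1 = 0
Codeword: 1000011

1000011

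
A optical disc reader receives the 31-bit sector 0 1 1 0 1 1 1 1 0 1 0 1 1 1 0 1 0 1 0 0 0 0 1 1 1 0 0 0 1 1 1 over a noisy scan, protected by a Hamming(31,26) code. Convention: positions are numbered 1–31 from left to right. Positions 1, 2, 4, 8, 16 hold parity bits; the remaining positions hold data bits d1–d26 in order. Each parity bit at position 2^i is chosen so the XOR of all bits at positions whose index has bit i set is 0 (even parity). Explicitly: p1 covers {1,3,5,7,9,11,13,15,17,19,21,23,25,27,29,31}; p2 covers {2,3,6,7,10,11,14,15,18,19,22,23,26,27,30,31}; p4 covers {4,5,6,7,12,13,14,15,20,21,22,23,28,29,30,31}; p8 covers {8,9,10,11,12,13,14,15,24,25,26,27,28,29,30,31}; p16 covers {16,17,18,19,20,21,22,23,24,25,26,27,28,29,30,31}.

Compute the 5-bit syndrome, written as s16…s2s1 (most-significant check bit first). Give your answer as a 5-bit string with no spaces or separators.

s1 (pos 1,3,5,7,9,11,13,15,17,19,21,23,25,27,29,31): 0⊕1⊕1⊕1⊕0⊕0⊕1⊕0⊕0⊕0⊕0⊕1⊕1⊕0⊕1⊕1 = 0
s2 (pos 2,3,6,7,10,11,14,15,18,19,22,23,26,27,30,31): 1⊕1⊕1⊕1⊕1⊕0⊕1⊕0⊕1⊕0⊕0⊕1⊕0⊕0⊕1⊕1 = 0
s4 (pos 4,5,6,7,12,13,14,15,20,21,22,23,28,29,30,31): 0⊕1⊕1⊕1⊕1⊕1⊕1⊕0⊕0⊕0⊕0⊕1⊕0⊕1⊕1⊕1 = 0
s8 (pos 8,9,10,11,12,13,14,15,24,25,26,27,28,29,30,31): 1⊕0⊕1⊕0⊕1⊕1⊕1⊕0⊕1⊕1⊕0⊕0⊕0⊕1⊕1⊕1 = 0
s16 (pos 16,17,18,19,20,21,22,23,24,25,26,27,28,29,30,31): 1⊕0⊕1⊕0⊕0⊕0⊕0⊕1⊕1⊕1⊕0⊕0⊕0⊕1⊕1⊕1 = 0
Syndrome s16…s1 = 00000 → no error.

00000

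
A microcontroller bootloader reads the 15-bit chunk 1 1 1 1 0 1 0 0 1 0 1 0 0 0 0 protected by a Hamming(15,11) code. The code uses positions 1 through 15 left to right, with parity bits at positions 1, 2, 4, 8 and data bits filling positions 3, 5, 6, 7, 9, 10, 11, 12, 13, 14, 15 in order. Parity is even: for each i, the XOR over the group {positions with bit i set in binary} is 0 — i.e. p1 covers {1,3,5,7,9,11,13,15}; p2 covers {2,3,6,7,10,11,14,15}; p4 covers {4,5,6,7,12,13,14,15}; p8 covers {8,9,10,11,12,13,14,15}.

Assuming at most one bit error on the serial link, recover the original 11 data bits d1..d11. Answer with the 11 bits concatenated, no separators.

s1 (pos 1,3,5,7,9,11,13,15): 1⊕1⊕0⊕0⊕1⊕1⊕0⊕0 = 0
s2 (pos 2,3,6,7,10,11,14,15): 1⊕1⊕1⊕0⊕0⊕1⊕0⊕0 = 0
s4 (pos 4,5,6,7,12,13,14,15): 1⊕0⊕1⊕0⊕0⊕0⊕0⊕0 = 0
s8 (pos 8,9,10,11,12,13,14,15): 0⊕1⊕0⊕1⊕0⊕0⊕0⊕0 = 0
Syndrome s8…s1 = 0000 → no error.
Read data bits from positions 3,5,6,7,9,10,11,12,13,14,15: 10101010000

10101010000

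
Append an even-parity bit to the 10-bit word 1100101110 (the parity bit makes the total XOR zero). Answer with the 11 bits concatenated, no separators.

XOR of the 10 data bits: 1⊕1⊕0⊕0⊕1⊕0⊕1⊕1⊕1⊕0 = 0
Parity bit = 0 (so all 11 bits XOR to 0).

11001011100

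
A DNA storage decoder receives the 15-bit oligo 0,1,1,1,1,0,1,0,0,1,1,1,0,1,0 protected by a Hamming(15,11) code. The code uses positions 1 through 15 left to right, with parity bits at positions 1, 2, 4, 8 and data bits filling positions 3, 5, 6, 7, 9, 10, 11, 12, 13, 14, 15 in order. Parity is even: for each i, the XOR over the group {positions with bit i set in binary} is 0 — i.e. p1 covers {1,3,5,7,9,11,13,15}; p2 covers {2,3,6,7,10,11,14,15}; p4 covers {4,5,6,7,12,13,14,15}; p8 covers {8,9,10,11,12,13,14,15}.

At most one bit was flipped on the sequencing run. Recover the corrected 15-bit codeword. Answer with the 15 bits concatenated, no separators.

s1 (pos 1,3,5,7,9,11,13,15): 0⊕1⊕1⊕1⊕0⊕1⊕0⊕0 = 0
s2 (pos 2,3,6,7,10,11,14,15): 1⊕1⊕0⊕1⊕1⊕1⊕1⊕0 = 0
s4 (pos 4,5,6,7,12,13,14,15): 1⊕1⊕0⊕1⊕1⊕0⊕1⊕0 = 1
s8 (pos 8,9,10,11,12,13,14,15): 0⊕0⊕1⊕1⊕1⊕0⊕1⊕0 = 0
Syndrome s8…s1 = 0100 → error at position 4.
Flip position 4: 011110100111010 → 011010100111010

011010100111010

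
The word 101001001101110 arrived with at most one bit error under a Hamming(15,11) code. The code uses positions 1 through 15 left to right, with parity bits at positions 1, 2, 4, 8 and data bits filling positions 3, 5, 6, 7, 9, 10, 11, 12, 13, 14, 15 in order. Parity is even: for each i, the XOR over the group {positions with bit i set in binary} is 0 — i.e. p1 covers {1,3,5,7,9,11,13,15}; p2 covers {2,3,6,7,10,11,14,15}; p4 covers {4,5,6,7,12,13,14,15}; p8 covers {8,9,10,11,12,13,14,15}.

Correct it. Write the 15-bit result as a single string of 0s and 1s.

s1 (pos 1,3,5,7,9,11,13,15): 1⊕1⊕0⊕0⊕1⊕0⊕1⊕0 = 0
s2 (pos 2,3,6,7,10,11,14,15): 0⊕1⊕1⊕0⊕1⊕0⊕1⊕0 = 0
s4 (pos 4,5,6,7,12,13,14,15): 0⊕0⊕1⊕0⊕1⊕1⊕1⊕0 = 0
s8 (pos 8,9,10,11,12,13,14,15): 0⊕1⊕1⊕0⊕1⊕1⊕1⊕0 = 1
Syndrome s8…s1 = 1000 → error at position 8.
Flip position 8: 101001001101110 → 101001011101110

101001011101110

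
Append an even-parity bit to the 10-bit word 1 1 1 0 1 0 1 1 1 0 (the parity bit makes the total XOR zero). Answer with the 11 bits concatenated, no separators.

11101011101

XOR of the 10 data bits: 1⊕1⊕1⊕0⊕1⊕0⊕1⊕1⊕1⊕0 = 1
Parity bit = 1 (so all 11 bits XOR to 0).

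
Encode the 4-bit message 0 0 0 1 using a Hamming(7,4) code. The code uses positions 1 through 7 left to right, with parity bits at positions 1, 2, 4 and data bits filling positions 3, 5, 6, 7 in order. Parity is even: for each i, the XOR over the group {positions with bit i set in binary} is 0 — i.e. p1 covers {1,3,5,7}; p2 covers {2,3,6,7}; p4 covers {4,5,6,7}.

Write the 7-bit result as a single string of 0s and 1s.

Place data at non-parity positions: p1 p2 0 p4 0 0 1
p1 (pos 1,3,5,7): XOR of data positions = 0⊕0⊕1 = 1
p2 (pos 2,3,6,7): XOR of data positions = 0⊕0⊕1 = 1
p4 (pos 4,5,6,7): XOR of data positions = 0⊕0⊕1 = 1
Codeword: 1101001

1101001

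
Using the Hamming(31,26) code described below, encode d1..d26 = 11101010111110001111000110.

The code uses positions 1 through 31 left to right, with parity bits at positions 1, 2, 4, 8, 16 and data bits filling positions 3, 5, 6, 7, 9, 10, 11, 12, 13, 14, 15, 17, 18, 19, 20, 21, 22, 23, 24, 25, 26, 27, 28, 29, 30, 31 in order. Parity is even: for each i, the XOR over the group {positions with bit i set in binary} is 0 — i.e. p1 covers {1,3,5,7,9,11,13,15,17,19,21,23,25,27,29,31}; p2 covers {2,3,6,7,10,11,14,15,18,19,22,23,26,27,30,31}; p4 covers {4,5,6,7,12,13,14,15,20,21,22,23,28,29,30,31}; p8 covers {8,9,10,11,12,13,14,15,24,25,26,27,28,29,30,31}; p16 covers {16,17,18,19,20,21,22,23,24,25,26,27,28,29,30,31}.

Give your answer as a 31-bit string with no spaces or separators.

0111110110101110110001111000110

Place data at non-parity positions: p1 p2 1 p4 1 1 0 p8 1 0 1 0 1 1 1 p16 1 1 0 0 0 1 1 1 1 0 0 0 1 1 0
p1 (pos 1,3,5,7,9,11,13,15,17,19,21,23,25,27,29,31): XOR of data positions = 1⊕1⊕0⊕1⊕1⊕1⊕1⊕1⊕0⊕0⊕1⊕1⊕0⊕1⊕0 = 0
p2 (pos 2,3,6,7,10,11,14,15,18,19,22,23,26,27,30,31): XOR of data positions = 1⊕1⊕0⊕0⊕1⊕1⊕1⊕1⊕0⊕1⊕1⊕0⊕0⊕1⊕0 = 1
p4 (pos 4,5,6,7,12,13,14,15,20,21,22,23,28,29,30,31): XOR of data positions = 1⊕1⊕0⊕0⊕1⊕1⊕1⊕0⊕0⊕1⊕1⊕0⊕1⊕1⊕0 = 1
p8 (pos 8,9,10,11,12,13,14,15,24,25,26,27,28,29,30,31): XOR of data positions = 1⊕0⊕1⊕0⊕1⊕1⊕1⊕1⊕1⊕0⊕0⊕0⊕1⊕1⊕0 = 1
p16 (pos 16,17,18,19,20,21,22,23,24,25,26,27,28,29,30,31): XOR of data positions = 1⊕1⊕0⊕0⊕0⊕1⊕1⊕1⊕1⊕0⊕0⊕0⊕1⊕1⊕0 = 0
Codeword: 0111110110101110110001111000110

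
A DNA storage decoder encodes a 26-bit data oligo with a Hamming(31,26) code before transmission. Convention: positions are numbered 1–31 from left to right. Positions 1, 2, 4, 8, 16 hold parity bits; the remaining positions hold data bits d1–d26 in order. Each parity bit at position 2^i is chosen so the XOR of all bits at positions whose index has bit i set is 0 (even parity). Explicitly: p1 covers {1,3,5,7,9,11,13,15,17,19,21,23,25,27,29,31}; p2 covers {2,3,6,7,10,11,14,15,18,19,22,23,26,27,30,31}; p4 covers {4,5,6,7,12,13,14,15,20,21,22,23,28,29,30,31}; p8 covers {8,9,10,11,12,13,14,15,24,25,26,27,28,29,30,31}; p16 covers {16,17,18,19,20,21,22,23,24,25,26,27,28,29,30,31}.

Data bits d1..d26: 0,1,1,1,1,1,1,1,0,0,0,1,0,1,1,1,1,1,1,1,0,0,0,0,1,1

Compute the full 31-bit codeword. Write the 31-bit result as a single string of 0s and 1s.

Place data at non-parity positions: p1 p2 0 p4 1 1 1 p8 1 1 1 1 0 0 0 p16 1 0 1 1 1 1 1 1 1 0 0 0 0 1 1
p1 (pos 1,3,5,7,9,11,13,15,17,19,21,23,25,27,29,31): XOR of data positions = 0⊕1⊕1⊕1⊕1⊕0⊕0⊕1⊕1⊕1⊕1⊕1⊕0⊕0⊕1 = 0
p2 (pos 2,3,6,7,10,11,14,15,18,19,22,23,26,27,30,31): XOR of data positions = 0⊕1⊕1⊕1⊕1⊕0⊕0⊕0⊕1⊕1⊕1⊕0⊕0⊕1⊕1 = 1
p4 (pos 4,5,6,7,12,13,14,15,20,21,22,23,28,29,30,31): XOR of data positions = 1⊕1⊕1⊕1⊕0⊕0⊕0⊕1⊕1⊕1⊕1⊕0⊕0⊕1⊕1 = 0
p8 (pos 8,9,10,11,12,13,14,15,24,25,26,27,28,29,30,31): XOR of data positions = 1⊕1⊕1⊕1⊕0⊕0⊕0⊕1⊕1⊕0⊕0⊕0⊕0⊕1⊕1 = 0
p16 (pos 16,17,18,19,20,21,22,23,24,25,26,27,28,29,30,31): XOR of data positions = 1⊕0⊕1⊕1⊕1⊕1⊕1⊕1⊕1⊕0⊕0⊕0⊕0⊕1⊕1 = 0
Codeword: 0100111011110000101111111000011

0100111011110000101111111000011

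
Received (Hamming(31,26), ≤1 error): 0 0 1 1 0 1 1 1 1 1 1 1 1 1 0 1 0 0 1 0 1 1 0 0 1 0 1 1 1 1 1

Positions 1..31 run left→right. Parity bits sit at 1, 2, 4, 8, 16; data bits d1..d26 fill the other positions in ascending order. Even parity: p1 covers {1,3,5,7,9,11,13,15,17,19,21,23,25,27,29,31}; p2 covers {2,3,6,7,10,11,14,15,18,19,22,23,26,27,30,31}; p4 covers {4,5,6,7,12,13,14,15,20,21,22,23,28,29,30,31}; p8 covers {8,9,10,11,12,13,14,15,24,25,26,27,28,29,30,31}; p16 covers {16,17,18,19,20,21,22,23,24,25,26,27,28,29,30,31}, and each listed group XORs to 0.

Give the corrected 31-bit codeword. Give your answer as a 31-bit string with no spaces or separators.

0011011111011101001011001011111

s1 (pos 1,3,5,7,9,11,13,15,17,19,21,23,25,27,29,31): 0⊕1⊕0⊕1⊕1⊕1⊕1⊕0⊕0⊕1⊕1⊕0⊕1⊕1⊕1⊕1 = 1
s2 (pos 2,3,6,7,10,11,14,15,18,19,22,23,26,27,30,31): 0⊕1⊕1⊕1⊕1⊕1⊕1⊕0⊕0⊕1⊕1⊕0⊕0⊕1⊕1⊕1 = 1
s4 (pos 4,5,6,7,12,13,14,15,20,21,22,23,28,29,30,31): 1⊕0⊕1⊕1⊕1⊕1⊕1⊕0⊕0⊕1⊕1⊕0⊕1⊕1⊕1⊕1 = 0
s8 (pos 8,9,10,11,12,13,14,15,24,25,26,27,28,29,30,31): 1⊕1⊕1⊕1⊕1⊕1⊕1⊕0⊕0⊕1⊕0⊕1⊕1⊕1⊕1⊕1 = 1
s16 (pos 16,17,18,19,20,21,22,23,24,25,26,27,28,29,30,31): 1⊕0⊕0⊕1⊕0⊕1⊕1⊕0⊕0⊕1⊕0⊕1⊕1⊕1⊕1⊕1 = 0
Syndrome s16…s1 = 01011 → error at position 11.
Flip position 11: 0011011111111101001011001011111 → 0011011111011101001011001011111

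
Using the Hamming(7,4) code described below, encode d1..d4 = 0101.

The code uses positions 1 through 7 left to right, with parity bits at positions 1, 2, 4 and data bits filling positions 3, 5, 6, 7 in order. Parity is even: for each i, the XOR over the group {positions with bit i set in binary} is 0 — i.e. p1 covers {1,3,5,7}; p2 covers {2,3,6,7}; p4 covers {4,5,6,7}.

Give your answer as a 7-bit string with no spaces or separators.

Place data at non-parity positions: p1 p2 0 p4 1 0 1
p1 (pos 1,3,5,7): XOR of data positions = 0⊕1⊕1 = 0
p2 (pos 2,3,6,7): XOR of data positions = 0⊕0⊕1 = 1
p4 (pos 4,5,6,7): XOR of data positions = 1⊕0⊕1 = 0
Codeword: 0100101

0100101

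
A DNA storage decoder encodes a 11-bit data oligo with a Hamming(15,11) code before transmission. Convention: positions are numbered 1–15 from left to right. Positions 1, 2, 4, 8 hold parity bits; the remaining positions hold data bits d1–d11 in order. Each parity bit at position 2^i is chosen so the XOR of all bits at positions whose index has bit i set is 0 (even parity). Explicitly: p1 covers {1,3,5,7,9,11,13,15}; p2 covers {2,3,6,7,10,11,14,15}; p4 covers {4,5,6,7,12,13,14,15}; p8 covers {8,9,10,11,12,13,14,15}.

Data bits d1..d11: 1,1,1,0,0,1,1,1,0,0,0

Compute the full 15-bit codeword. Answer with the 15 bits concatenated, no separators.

Place data at non-parity positions: p1 p2 1 p4 1 1 0 p8 0 1 1 1 0 0 0
p1 (pos 1,3,5,7,9,11,13,15): XOR of data positions = 1⊕1⊕0⊕0⊕1⊕0⊕0 = 1
p2 (pos 2,3,6,7,10,11,14,15): XOR of data positions = 1⊕1⊕0⊕1⊕1⊕0⊕0 = 0
p4 (pos 4,5,6,7,12,13,14,15): XOR of data positions = 1⊕1⊕0⊕1⊕0⊕0⊕0 = 1
p8 (pos 8,9,10,11,12,13,14,15): XOR of data positions = 0⊕1⊕1⊕1⊕0⊕0⊕0 = 1
Codeword: 101111010111000

101111010111000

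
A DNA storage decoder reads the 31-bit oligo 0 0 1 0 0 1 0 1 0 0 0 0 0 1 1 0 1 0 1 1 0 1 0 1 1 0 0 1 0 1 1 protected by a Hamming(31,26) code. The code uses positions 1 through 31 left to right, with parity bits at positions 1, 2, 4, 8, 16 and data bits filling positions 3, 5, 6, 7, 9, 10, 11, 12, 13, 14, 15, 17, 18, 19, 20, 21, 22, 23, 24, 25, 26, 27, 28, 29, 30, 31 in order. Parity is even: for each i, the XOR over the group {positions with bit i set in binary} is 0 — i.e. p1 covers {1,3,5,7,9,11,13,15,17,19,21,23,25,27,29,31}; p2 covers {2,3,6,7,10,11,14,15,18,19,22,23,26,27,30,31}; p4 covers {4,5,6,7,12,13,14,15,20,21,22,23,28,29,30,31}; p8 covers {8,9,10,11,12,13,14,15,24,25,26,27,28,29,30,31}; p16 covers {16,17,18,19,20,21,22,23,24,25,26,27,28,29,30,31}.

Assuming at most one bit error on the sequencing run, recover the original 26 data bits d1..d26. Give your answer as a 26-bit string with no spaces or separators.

10100000011101101011001011

s1 (pos 1,3,5,7,9,11,13,15,17,19,21,23,25,27,29,31): 0⊕1⊕0⊕0⊕0⊕0⊕0⊕1⊕1⊕1⊕0⊕0⊕1⊕0⊕0⊕1 = 0
s2 (pos 2,3,6,7,10,11,14,15,18,19,22,23,26,27,30,31): 0⊕1⊕1⊕0⊕0⊕0⊕1⊕1⊕0⊕1⊕1⊕0⊕0⊕0⊕1⊕1 = 0
s4 (pos 4,5,6,7,12,13,14,15,20,21,22,23,28,29,30,31): 0⊕0⊕1⊕0⊕0⊕0⊕1⊕1⊕1⊕0⊕1⊕0⊕1⊕0⊕1⊕1 = 0
s8 (pos 8,9,10,11,12,13,14,15,24,25,26,27,28,29,30,31): 1⊕0⊕0⊕0⊕0⊕0⊕1⊕1⊕1⊕1⊕0⊕0⊕1⊕0⊕1⊕1 = 0
s16 (pos 16,17,18,19,20,21,22,23,24,25,26,27,28,29,30,31): 0⊕1⊕0⊕1⊕1⊕0⊕1⊕0⊕1⊕1⊕0⊕0⊕1⊕0⊕1⊕1 = 1
Syndrome s16…s1 = 10000 → error at position 16.
Flip position 16: 0010010100000110101101011001011 → 0010010100000111101101011001011
Read data bits from positions 3,5,6,7,9,10,11,12,13,14,15,17,18,19,20,21,22,23,24,25,26,27,28,29,30,31: 10100000011101101011001011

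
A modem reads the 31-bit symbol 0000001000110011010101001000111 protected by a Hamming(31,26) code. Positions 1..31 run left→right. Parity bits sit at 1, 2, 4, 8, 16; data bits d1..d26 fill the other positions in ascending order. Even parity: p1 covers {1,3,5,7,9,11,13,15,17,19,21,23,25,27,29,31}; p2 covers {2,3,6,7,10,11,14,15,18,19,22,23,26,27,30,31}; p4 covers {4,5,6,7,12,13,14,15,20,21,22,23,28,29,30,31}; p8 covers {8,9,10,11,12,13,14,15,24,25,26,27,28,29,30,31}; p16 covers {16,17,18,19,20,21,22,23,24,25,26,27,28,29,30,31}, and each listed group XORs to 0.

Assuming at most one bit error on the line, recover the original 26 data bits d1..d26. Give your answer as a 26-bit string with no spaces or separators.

00010111001010101001000111

s1 (pos 1,3,5,7,9,11,13,15,17,19,21,23,25,27,29,31): 0⊕0⊕0⊕1⊕0⊕1⊕0⊕1⊕0⊕0⊕0⊕0⊕1⊕0⊕1⊕1 = 0
s2 (pos 2,3,6,7,10,11,14,15,18,19,22,23,26,27,30,31): 0⊕0⊕0⊕1⊕0⊕1⊕0⊕1⊕1⊕0⊕1⊕0⊕0⊕0⊕1⊕1 = 1
s4 (pos 4,5,6,7,12,13,14,15,20,21,22,23,28,29,30,31): 0⊕0⊕0⊕1⊕1⊕0⊕0⊕1⊕1⊕0⊕1⊕0⊕0⊕1⊕1⊕1 = 0
s8 (pos 8,9,10,11,12,13,14,15,24,25,26,27,28,29,30,31): 0⊕0⊕0⊕1⊕1⊕0⊕0⊕1⊕0⊕1⊕0⊕0⊕0⊕1⊕1⊕1 = 1
s16 (pos 16,17,18,19,20,21,22,23,24,25,26,27,28,29,30,31): 1⊕0⊕1⊕0⊕1⊕0⊕1⊕0⊕0⊕1⊕0⊕0⊕0⊕1⊕1⊕1 = 0
Syndrome s16…s1 = 01010 → error at position 10.
Flip position 10: 0000001000110011010101001000111 → 0000001001110011010101001000111
Read data bits from positions 3,5,6,7,9,10,11,12,13,14,15,17,18,19,20,21,22,23,24,25,26,27,28,29,30,31: 00010111001010101001000111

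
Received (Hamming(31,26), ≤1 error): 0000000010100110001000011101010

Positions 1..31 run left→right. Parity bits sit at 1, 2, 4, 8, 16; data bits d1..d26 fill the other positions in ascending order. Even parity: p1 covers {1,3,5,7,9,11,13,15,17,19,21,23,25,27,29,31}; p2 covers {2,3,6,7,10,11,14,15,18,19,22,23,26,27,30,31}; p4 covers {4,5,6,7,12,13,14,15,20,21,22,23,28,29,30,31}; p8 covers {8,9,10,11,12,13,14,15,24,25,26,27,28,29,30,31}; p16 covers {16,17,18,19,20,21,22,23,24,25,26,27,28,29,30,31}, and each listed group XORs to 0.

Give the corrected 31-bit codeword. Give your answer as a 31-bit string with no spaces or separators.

0000000000100110001000011101010

s1 (pos 1,3,5,7,9,11,13,15,17,19,21,23,25,27,29,31): 0⊕0⊕0⊕0⊕1⊕1⊕0⊕1⊕0⊕1⊕0⊕0⊕1⊕0⊕0⊕0 = 1
s2 (pos 2,3,6,7,10,11,14,15,18,19,22,23,26,27,30,31): 0⊕0⊕0⊕0⊕0⊕1⊕1⊕1⊕0⊕1⊕0⊕0⊕1⊕0⊕1⊕0 = 0
s4 (pos 4,5,6,7,12,13,14,15,20,21,22,23,28,29,30,31): 0⊕0⊕0⊕0⊕0⊕0⊕1⊕1⊕0⊕0⊕0⊕0⊕1⊕0⊕1⊕0 = 0
s8 (pos 8,9,10,11,12,13,14,15,24,25,26,27,28,29,30,31): 0⊕1⊕0⊕1⊕0⊕0⊕1⊕1⊕1⊕1⊕1⊕0⊕1⊕0⊕1⊕0 = 1
s16 (pos 16,17,18,19,20,21,22,23,24,25,26,27,28,29,30,31): 0⊕0⊕0⊕1⊕0⊕0⊕0⊕0⊕1⊕1⊕1⊕0⊕1⊕0⊕1⊕0 = 0
Syndrome s16…s1 = 01001 → error at position 9.
Flip position 9: 0000000010100110001000011101010 → 0000000000100110001000011101010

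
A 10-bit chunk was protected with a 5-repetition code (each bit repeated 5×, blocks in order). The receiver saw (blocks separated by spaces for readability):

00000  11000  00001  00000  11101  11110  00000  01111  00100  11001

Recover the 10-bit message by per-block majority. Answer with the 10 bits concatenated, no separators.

0000110101

Block 1 (00000): 0 ones → 0
Block 2 (11000): 2 ones → 0
Block 3 (00001): 1 one → 0
Block 4 (00000): 0 ones → 0
Block 5 (11101): 4 ones → 1
Block 6 (11110): 4 ones → 1
Block 7 (00000): 0 ones → 0
Block 8 (01111): 4 ones → 1
Block 9 (00100): 1 one → 0
Block 10 (11001): 3 ones → 1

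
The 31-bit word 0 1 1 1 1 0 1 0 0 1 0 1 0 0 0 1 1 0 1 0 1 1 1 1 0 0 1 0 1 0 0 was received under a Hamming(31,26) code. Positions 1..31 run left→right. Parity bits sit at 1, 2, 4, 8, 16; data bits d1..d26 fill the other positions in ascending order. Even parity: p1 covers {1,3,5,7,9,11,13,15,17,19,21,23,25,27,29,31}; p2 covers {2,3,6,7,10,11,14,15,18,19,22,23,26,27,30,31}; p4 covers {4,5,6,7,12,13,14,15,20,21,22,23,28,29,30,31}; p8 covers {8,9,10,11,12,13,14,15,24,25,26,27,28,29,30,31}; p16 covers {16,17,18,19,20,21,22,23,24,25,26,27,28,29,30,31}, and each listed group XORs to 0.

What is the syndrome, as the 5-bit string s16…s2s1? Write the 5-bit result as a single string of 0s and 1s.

11001

s1 (pos 1,3,5,7,9,11,13,15,17,19,21,23,25,27,29,31): 0⊕1⊕1⊕1⊕0⊕0⊕0⊕0⊕1⊕1⊕1⊕1⊕0⊕1⊕1⊕0 = 1
s2 (pos 2,3,6,7,10,11,14,15,18,19,22,23,26,27,30,31): 1⊕1⊕0⊕1⊕1⊕0⊕0⊕0⊕0⊕1⊕1⊕1⊕0⊕1⊕0⊕0 = 0
s4 (pos 4,5,6,7,12,13,14,15,20,21,22,23,28,29,30,31): 1⊕1⊕0⊕1⊕1⊕0⊕0⊕0⊕0⊕1⊕1⊕1⊕0⊕1⊕0⊕0 = 0
s8 (pos 8,9,10,11,12,13,14,15,24,25,26,27,28,29,30,31): 0⊕0⊕1⊕0⊕1⊕0⊕0⊕0⊕1⊕0⊕0⊕1⊕0⊕1⊕0⊕0 = 1
s16 (pos 16,17,18,19,20,21,22,23,24,25,26,27,28,29,30,31): 1⊕1⊕0⊕1⊕0⊕1⊕1⊕1⊕1⊕0⊕0⊕1⊕0⊕1⊕0⊕0 = 1
Syndrome s16…s1 = 11001 → error at position 25.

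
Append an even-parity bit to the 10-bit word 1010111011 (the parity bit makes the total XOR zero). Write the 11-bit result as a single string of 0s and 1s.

XOR of the 10 data bits: 1⊕0⊕1⊕0⊕1⊕1⊕1⊕0⊕1⊕1 = 1
Parity bit = 1 (so all 11 bits XOR to 0).

10101110111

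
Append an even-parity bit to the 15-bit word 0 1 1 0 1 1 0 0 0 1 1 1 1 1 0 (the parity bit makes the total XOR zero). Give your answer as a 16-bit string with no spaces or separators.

0110110001111101

XOR of the 15 data bits: 0⊕1⊕1⊕0⊕1⊕1⊕0⊕0⊕0⊕1⊕1⊕1⊕1⊕1⊕0 = 1
Parity bit = 1 (so all 16 bits XOR to 0).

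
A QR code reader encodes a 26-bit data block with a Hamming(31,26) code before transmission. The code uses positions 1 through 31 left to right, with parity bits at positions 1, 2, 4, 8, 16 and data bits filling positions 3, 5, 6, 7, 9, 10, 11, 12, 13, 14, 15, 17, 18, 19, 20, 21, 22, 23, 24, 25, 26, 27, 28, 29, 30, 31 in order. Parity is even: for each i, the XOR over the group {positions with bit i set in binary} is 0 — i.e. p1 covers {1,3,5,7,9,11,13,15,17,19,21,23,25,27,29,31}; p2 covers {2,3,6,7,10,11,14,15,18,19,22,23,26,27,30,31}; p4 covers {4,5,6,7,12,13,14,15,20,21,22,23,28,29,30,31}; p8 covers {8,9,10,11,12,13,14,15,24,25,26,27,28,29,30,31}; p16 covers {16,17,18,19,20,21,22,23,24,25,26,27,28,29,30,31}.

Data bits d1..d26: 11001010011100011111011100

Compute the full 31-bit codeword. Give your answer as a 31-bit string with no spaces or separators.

Place data at non-parity positions: p1 p2 1 p4 1 0 0 p8 1 0 1 0 0 1 1 p16 1 0 0 0 1 1 1 1 1 0 1 1 1 0 0
p1 (pos 1,3,5,7,9,11,13,15,17,19,21,23,25,27,29,31): XOR of data positions = 1⊕1⊕0⊕1⊕1⊕0⊕1⊕1⊕0⊕1⊕1⊕1⊕1⊕1⊕0 = 1
p2 (pos 2,3,6,7,10,11,14,15,18,19,22,23,26,27,30,31): XOR of data positions = 1⊕0⊕0⊕0⊕1⊕1⊕1⊕0⊕0⊕1⊕1⊕0⊕1⊕0⊕0 = 1
p4 (pos 4,5,6,7,12,13,14,15,20,21,22,23,28,29,30,31): XOR of data positions = 1⊕0⊕0⊕0⊕0⊕1⊕1⊕0⊕1⊕1⊕1⊕1⊕1⊕0⊕0 = 0
p8 (pos 8,9,10,11,12,13,14,15,24,25,26,27,28,29,30,31): XOR of data positions = 1⊕0⊕1⊕0⊕0⊕1⊕1⊕1⊕1⊕0⊕1⊕1⊕1⊕0⊕0 = 1
p16 (pos 16,17,18,19,20,21,22,23,24,25,26,27,28,29,30,31): XOR of data positions = 1⊕0⊕0⊕0⊕1⊕1⊕1⊕1⊕1⊕0⊕1⊕1⊕1⊕0⊕0 = 1
Codeword: 1110100110100111100011111011100

1110100110100111100011111011100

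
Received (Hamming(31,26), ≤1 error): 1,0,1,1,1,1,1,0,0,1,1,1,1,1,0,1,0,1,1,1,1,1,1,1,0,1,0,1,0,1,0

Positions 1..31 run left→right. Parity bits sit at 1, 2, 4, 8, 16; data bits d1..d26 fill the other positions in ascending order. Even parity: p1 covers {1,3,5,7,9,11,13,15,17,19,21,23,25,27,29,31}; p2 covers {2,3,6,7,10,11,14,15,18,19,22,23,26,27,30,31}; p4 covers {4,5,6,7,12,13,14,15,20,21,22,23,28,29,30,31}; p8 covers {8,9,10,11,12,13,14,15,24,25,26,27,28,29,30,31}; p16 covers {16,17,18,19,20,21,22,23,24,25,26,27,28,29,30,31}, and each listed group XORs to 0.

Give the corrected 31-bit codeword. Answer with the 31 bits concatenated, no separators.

1011111001111101011111110101110

s1 (pos 1,3,5,7,9,11,13,15,17,19,21,23,25,27,29,31): 1⊕1⊕1⊕1⊕0⊕1⊕1⊕0⊕0⊕1⊕1⊕1⊕0⊕0⊕0⊕0 = 1
s2 (pos 2,3,6,7,10,11,14,15,18,19,22,23,26,27,30,31): 0⊕1⊕1⊕1⊕1⊕1⊕1⊕0⊕1⊕1⊕1⊕1⊕1⊕0⊕1⊕0 = 0
s4 (pos 4,5,6,7,12,13,14,15,20,21,22,23,28,29,30,31): 1⊕1⊕1⊕1⊕1⊕1⊕1⊕0⊕1⊕1⊕1⊕1⊕1⊕0⊕1⊕0 = 1
s8 (pos 8,9,10,11,12,13,14,15,24,25,26,27,28,29,30,31): 0⊕0⊕1⊕1⊕1⊕1⊕1⊕0⊕1⊕0⊕1⊕0⊕1⊕0⊕1⊕0 = 1
s16 (pos 16,17,18,19,20,21,22,23,24,25,26,27,28,29,30,31): 1⊕0⊕1⊕1⊕1⊕1⊕1⊕1⊕1⊕0⊕1⊕0⊕1⊕0⊕1⊕0 = 1
Syndrome s16…s1 = 11101 → error at position 29.
Flip position 29: 1011111001111101011111110101010 → 1011111001111101011111110101110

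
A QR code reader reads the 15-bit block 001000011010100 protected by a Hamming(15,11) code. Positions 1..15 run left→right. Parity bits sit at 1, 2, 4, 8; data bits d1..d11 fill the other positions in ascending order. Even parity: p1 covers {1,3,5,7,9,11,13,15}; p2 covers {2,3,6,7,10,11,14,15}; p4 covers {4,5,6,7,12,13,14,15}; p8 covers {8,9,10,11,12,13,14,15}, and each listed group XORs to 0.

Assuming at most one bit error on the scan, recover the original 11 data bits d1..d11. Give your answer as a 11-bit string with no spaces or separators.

10001010100

s1 (pos 1,3,5,7,9,11,13,15): 0⊕1⊕0⊕0⊕1⊕1⊕1⊕0 = 0
s2 (pos 2,3,6,7,10,11,14,15): 0⊕1⊕0⊕0⊕0⊕1⊕0⊕0 = 0
s4 (pos 4,5,6,7,12,13,14,15): 0⊕0⊕0⊕0⊕0⊕1⊕0⊕0 = 1
s8 (pos 8,9,10,11,12,13,14,15): 1⊕1⊕0⊕1⊕0⊕1⊕0⊕0 = 0
Syndrome s8…s1 = 0100 → error at position 4.
Flip position 4: 001000011010100 → 001100011010100
Read data bits from positions 3,5,6,7,9,10,11,12,13,14,15: 10001010100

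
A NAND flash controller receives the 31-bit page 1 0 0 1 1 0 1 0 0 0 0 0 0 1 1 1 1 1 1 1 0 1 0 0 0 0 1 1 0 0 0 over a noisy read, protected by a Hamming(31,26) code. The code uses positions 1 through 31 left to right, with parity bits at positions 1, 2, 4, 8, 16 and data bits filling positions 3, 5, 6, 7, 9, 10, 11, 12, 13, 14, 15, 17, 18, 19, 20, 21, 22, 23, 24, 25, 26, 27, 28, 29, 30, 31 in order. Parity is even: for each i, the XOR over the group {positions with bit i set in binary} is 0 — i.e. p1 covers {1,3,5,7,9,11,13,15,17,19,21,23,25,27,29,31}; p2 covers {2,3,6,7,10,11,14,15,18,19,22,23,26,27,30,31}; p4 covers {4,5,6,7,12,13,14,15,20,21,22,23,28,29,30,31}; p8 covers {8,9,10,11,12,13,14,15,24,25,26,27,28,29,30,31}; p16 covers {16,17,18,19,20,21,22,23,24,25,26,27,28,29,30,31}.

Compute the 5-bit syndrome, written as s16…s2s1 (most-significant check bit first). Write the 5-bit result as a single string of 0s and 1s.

00011

s1 (pos 1,3,5,7,9,11,13,15,17,19,21,23,25,27,29,31): 1⊕0⊕1⊕1⊕0⊕0⊕0⊕1⊕1⊕1⊕0⊕0⊕0⊕1⊕0⊕0 = 1
s2 (pos 2,3,6,7,10,11,14,15,18,19,22,23,26,27,30,31): 0⊕0⊕0⊕1⊕0⊕0⊕1⊕1⊕1⊕1⊕1⊕0⊕0⊕1⊕0⊕0 = 1
s4 (pos 4,5,6,7,12,13,14,15,20,21,22,23,28,29,30,31): 1⊕1⊕0⊕1⊕0⊕0⊕1⊕1⊕1⊕0⊕1⊕0⊕1⊕0⊕0⊕0 = 0
s8 (pos 8,9,10,11,12,13,14,15,24,25,26,27,28,29,30,31): 0⊕0⊕0⊕0⊕0⊕0⊕1⊕1⊕0⊕0⊕0⊕1⊕1⊕0⊕0⊕0 = 0
s16 (pos 16,17,18,19,20,21,22,23,24,25,26,27,28,29,30,31): 1⊕1⊕1⊕1⊕1⊕0⊕1⊕0⊕0⊕0⊕0⊕1⊕1⊕0⊕0⊕0 = 0
Syndrome s16…s1 = 00011 → error at position 3.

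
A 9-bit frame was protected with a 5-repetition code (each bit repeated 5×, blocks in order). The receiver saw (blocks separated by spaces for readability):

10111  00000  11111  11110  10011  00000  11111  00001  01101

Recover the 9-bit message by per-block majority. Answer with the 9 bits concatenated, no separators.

101110101

Block 1 (10111): 4 ones → 1
Block 2 (00000): 0 ones → 0
Block 3 (11111): 5 ones → 1
Block 4 (11110): 4 ones → 1
Block 5 (10011): 3 ones → 1
Block 6 (00000): 0 ones → 0
Block 7 (11111): 5 ones → 1
Block 8 (00001): 1 one → 0
Block 9 (01101): 3 ones → 1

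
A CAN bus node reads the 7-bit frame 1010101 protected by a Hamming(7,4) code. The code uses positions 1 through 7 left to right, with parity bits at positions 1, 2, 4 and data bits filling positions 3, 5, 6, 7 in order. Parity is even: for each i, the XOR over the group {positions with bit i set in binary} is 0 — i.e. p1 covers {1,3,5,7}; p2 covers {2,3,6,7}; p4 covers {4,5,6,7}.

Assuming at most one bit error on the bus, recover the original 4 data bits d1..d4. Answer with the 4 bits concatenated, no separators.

s1 (pos 1,3,5,7): 1⊕1⊕1⊕1 = 0
s2 (pos 2,3,6,7): 0⊕1⊕0⊕1 = 0
s4 (pos 4,5,6,7): 0⊕1⊕0⊕1 = 0
Syndrome s4…s1 = 000 → no error.
Read data bits from positions 3,5,6,7: 1101

1101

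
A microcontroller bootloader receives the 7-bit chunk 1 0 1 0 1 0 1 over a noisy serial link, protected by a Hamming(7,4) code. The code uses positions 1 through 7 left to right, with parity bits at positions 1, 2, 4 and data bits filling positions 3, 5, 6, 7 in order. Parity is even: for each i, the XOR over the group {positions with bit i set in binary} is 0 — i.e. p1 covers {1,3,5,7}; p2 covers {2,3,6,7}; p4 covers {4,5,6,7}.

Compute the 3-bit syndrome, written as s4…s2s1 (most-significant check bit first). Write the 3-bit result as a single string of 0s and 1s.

s1 (pos 1,3,5,7): 1⊕1⊕1⊕1 = 0
s2 (pos 2,3,6,7): 0⊕1⊕0⊕1 = 0
s4 (pos 4,5,6,7): 0⊕1⊕0⊕1 = 0
Syndrome s4…s1 = 000 → no error.

000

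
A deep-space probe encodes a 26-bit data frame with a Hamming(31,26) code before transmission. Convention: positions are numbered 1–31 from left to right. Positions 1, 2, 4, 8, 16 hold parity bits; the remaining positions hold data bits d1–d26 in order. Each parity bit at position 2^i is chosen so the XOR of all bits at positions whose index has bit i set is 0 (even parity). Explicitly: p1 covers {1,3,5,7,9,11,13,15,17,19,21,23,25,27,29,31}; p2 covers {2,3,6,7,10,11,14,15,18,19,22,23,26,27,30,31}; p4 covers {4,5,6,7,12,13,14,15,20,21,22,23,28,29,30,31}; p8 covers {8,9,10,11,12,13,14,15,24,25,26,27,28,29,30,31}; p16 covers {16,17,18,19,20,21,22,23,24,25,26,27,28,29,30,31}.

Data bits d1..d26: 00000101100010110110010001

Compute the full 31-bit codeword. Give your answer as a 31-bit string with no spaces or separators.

Place data at non-parity positions: p1 p2 0 p4 0 0 0 p8 0 1 0 1 1 0 0 p16 0 1 0 1 1 0 1 1 0 0 1 0 0 0 1
p1 (pos 1,3,5,7,9,11,13,15,17,19,21,23,25,27,29,31): XOR of data positions = 0⊕0⊕0⊕0⊕0⊕1⊕0⊕0⊕0⊕1⊕1⊕0⊕1⊕0⊕1 = 1
p2 (pos 2,3,6,7,10,11,14,15,18,19,22,23,26,27,30,31): XOR of data positions = 0⊕0⊕0⊕1⊕0⊕0⊕0⊕1⊕0⊕0⊕1⊕0⊕1⊕0⊕1 = 1
p4 (pos 4,5,6,7,12,13,14,15,20,21,22,23,28,29,30,31): XOR of data positions = 0⊕0⊕0⊕1⊕1⊕0⊕0⊕1⊕1⊕0⊕1⊕0⊕0⊕0⊕1 = 0
p8 (pos 8,9,10,11,12,13,14,15,24,25,26,27,28,29,30,31): XOR of data positions = 0⊕1⊕0⊕1⊕1⊕0⊕0⊕1⊕0⊕0⊕1⊕0⊕0⊕0⊕1 = 0
p16 (pos 16,17,18,19,20,21,22,23,24,25,26,27,28,29,30,31): XOR of data positions = 0⊕1⊕0⊕1⊕1⊕0⊕1⊕1⊕0⊕0⊕1⊕0⊕0⊕0⊕1 = 1
Codeword: 1100000001011001010110110010001

1100000001011001010110110010001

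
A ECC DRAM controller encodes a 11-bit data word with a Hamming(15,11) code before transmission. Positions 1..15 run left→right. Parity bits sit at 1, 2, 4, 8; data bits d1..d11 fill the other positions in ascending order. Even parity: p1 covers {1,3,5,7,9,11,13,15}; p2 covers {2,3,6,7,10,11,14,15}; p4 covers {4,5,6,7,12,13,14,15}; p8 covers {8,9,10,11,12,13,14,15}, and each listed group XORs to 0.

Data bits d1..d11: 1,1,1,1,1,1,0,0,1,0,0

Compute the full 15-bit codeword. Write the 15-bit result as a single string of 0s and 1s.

Place data at non-parity positions: p1 p2 1 p4 1 1 1 p8 1 1 0 0 1 0 0
p1 (pos 1,3,5,7,9,11,13,15): XOR of data positions = 1⊕1⊕1⊕1⊕0⊕1⊕0 = 1
p2 (pos 2,3,6,7,10,11,14,15): XOR of data positions = 1⊕1⊕1⊕1⊕0⊕0⊕0 = 0
p4 (pos 4,5,6,7,12,13,14,15): XOR of data positions = 1⊕1⊕1⊕0⊕1⊕0⊕0 = 0
p8 (pos 8,9,10,11,12,13,14,15): XOR of data positions = 1⊕1⊕0⊕0⊕1⊕0⊕0 = 1
Codeword: 101011111100100

101011111100100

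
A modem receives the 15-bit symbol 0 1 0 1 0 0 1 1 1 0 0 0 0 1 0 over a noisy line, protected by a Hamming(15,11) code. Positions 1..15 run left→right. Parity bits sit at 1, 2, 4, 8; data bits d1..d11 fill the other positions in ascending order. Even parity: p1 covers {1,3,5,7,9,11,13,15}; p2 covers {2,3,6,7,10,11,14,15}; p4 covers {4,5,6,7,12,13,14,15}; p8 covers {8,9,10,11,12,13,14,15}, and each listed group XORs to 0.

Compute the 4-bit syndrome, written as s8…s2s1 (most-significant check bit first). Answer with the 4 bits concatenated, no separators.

1110

s1 (pos 1,3,5,7,9,11,13,15): 0⊕0⊕0⊕1⊕1⊕0⊕0⊕0 = 0
s2 (pos 2,3,6,7,10,11,14,15): 1⊕0⊕0⊕1⊕0⊕0⊕1⊕0 = 1
s4 (pos 4,5,6,7,12,13,14,15): 1⊕0⊕0⊕1⊕0⊕0⊕1⊕0 = 1
s8 (pos 8,9,10,11,12,13,14,15): 1⊕1⊕0⊕0⊕0⊕0⊕1⊕0 = 1
Syndrome s8…s1 = 1110 → error at position 14.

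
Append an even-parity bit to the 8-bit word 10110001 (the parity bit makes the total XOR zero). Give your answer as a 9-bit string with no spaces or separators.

101100010

XOR of the 8 data bits: 1⊕0⊕1⊕1⊕0⊕0⊕0⊕1 = 0
Parity bit = 0 (so all 9 bits XOR to 0).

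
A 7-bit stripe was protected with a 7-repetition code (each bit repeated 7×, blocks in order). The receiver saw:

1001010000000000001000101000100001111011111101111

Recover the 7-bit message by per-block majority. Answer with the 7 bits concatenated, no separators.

Block 1 (1001010): 3 ones → 0
Block 2 (0000000): 0 ones → 0
Block 3 (0000100): 1 one → 0
Block 4 (0101000): 2 ones → 0
Block 5 (1000011): 3 ones → 0
Block 6 (1101111): 6 ones → 1
Block 7 (1101111): 6 ones → 1

0000011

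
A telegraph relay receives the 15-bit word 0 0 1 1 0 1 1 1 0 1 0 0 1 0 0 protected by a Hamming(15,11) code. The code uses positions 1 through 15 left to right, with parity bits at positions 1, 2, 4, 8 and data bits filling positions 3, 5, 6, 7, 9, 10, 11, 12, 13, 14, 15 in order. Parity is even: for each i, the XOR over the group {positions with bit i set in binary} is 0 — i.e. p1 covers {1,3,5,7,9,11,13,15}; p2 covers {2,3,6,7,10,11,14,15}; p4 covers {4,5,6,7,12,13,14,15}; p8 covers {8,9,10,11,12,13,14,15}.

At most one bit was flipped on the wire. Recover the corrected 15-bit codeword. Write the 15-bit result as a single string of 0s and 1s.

001101111100100

s1 (pos 1,3,5,7,9,11,13,15): 0⊕1⊕0⊕1⊕0⊕0⊕1⊕0 = 1
s2 (pos 2,3,6,7,10,11,14,15): 0⊕1⊕1⊕1⊕1⊕0⊕0⊕0 = 0
s4 (pos 4,5,6,7,12,13,14,15): 1⊕0⊕1⊕1⊕0⊕1⊕0⊕0 = 0
s8 (pos 8,9,10,11,12,13,14,15): 1⊕0⊕1⊕0⊕0⊕1⊕0⊕0 = 1
Syndrome s8…s1 = 1001 → error at position 9.
Flip position 9: 001101110100100 → 001101111100100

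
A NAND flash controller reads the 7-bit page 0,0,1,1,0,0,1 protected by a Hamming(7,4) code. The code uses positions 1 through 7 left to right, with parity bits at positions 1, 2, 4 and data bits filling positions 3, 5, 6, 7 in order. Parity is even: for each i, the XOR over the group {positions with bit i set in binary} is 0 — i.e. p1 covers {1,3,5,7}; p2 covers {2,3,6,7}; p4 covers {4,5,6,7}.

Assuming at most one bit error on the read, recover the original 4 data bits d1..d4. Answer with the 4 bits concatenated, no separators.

1001

s1 (pos 1,3,5,7): 0⊕1⊕0⊕1 = 0
s2 (pos 2,3,6,7): 0⊕1⊕0⊕1 = 0
s4 (pos 4,5,6,7): 1⊕0⊕0⊕1 = 0
Syndrome s4…s1 = 000 → no error.
Read data bits from positions 3,5,6,7: 1001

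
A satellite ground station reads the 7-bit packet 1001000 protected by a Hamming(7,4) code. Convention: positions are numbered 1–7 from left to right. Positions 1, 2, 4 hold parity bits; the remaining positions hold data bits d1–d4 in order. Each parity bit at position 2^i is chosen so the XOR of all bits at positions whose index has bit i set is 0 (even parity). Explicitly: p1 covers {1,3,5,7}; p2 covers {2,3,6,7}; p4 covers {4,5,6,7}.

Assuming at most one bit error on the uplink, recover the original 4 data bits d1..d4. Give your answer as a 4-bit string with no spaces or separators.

s1 (pos 1,3,5,7): 1⊕0⊕0⊕0 = 1
s2 (pos 2,3,6,7): 0⊕0⊕0⊕0 = 0
s4 (pos 4,5,6,7): 1⊕0⊕0⊕0 = 1
Syndrome s4…s1 = 101 → error at position 5.
Flip position 5: 1001000 → 1001100
Read data bits from positions 3,5,6,7: 0100

0100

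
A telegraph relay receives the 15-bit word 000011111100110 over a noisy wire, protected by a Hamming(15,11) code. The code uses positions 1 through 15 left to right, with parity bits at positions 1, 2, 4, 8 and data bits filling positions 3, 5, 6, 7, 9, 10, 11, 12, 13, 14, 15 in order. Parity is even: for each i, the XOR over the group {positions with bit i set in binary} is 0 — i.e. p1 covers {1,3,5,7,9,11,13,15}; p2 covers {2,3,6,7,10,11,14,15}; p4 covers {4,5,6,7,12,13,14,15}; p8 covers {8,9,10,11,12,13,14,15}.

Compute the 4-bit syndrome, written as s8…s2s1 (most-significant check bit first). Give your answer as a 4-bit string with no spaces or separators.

1100

s1 (pos 1,3,5,7,9,11,13,15): 0⊕0⊕1⊕1⊕1⊕0⊕1⊕0 = 0
s2 (pos 2,3,6,7,10,11,14,15): 0⊕0⊕1⊕1⊕1⊕0⊕1⊕0 = 0
s4 (pos 4,5,6,7,12,13,14,15): 0⊕1⊕1⊕1⊕0⊕1⊕1⊕0 = 1
s8 (pos 8,9,10,11,12,13,14,15): 1⊕1⊕1⊕0⊕0⊕1⊕1⊕0 = 1
Syndrome s8…s1 = 1100 → error at position 12.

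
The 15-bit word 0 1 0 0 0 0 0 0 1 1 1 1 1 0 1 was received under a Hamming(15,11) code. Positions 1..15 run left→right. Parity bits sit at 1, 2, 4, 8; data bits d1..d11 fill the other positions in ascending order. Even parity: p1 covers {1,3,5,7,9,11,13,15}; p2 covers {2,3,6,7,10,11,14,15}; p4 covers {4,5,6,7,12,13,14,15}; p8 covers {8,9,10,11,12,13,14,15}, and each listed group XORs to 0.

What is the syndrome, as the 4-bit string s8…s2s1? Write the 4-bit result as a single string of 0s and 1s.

s1 (pos 1,3,5,7,9,11,13,15): 0⊕0⊕0⊕0⊕1⊕1⊕1⊕1 = 0
s2 (pos 2,3,6,7,10,11,14,15): 1⊕0⊕0⊕0⊕1⊕1⊕0⊕1 = 0
s4 (pos 4,5,6,7,12,13,14,15): 0⊕0⊕0⊕0⊕1⊕1⊕0⊕1 = 1
s8 (pos 8,9,10,11,12,13,14,15): 0⊕1⊕1⊕1⊕1⊕1⊕0⊕1 = 0
Syndrome s8…s1 = 0100 → error at position 4.

0100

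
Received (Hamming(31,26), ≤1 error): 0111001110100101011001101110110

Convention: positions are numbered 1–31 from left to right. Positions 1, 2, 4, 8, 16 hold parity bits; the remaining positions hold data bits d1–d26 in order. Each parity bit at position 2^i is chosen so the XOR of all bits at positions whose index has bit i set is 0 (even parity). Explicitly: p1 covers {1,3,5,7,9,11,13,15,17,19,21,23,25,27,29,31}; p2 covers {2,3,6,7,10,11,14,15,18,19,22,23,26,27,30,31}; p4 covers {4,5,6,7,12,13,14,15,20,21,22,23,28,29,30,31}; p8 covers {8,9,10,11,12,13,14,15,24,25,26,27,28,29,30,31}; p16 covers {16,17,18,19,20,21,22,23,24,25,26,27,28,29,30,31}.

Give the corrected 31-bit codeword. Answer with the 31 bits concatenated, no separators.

s1 (pos 1,3,5,7,9,11,13,15,17,19,21,23,25,27,29,31): 0⊕1⊕0⊕1⊕1⊕1⊕0⊕0⊕0⊕1⊕0⊕1⊕1⊕1⊕1⊕0 = 1
s2 (pos 2,3,6,7,10,11,14,15,18,19,22,23,26,27,30,31): 1⊕1⊕0⊕1⊕0⊕1⊕1⊕0⊕1⊕1⊕1⊕1⊕1⊕1⊕1⊕0 = 0
s4 (pos 4,5,6,7,12,13,14,15,20,21,22,23,28,29,30,31): 1⊕0⊕0⊕1⊕0⊕0⊕1⊕0⊕0⊕0⊕1⊕1⊕0⊕1⊕1⊕0 = 1
s8 (pos 8,9,10,11,12,13,14,15,24,25,26,27,28,29,30,31): 1⊕1⊕0⊕1⊕0⊕0⊕1⊕0⊕0⊕1⊕1⊕1⊕0⊕1⊕1⊕0 = 1
s16 (pos 16,17,18,19,20,21,22,23,24,25,26,27,28,29,30,31): 1⊕0⊕1⊕1⊕0⊕0⊕1⊕1⊕0⊕1⊕1⊕1⊕0⊕1⊕1⊕0 = 0
Syndrome s16…s1 = 01101 → error at position 13.
Flip position 13: 0111001110100101011001101110110 → 0111001110101101011001101110110

0111001110101101011001101110110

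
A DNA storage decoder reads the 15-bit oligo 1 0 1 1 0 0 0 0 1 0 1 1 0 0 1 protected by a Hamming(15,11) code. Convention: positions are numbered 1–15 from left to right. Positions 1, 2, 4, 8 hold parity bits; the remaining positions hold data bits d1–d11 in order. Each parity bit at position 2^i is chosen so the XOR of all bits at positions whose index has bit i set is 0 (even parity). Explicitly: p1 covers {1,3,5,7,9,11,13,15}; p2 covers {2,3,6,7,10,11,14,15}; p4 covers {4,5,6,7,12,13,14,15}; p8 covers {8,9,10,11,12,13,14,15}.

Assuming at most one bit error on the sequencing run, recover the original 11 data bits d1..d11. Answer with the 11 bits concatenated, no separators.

s1 (pos 1,3,5,7,9,11,13,15): 1⊕1⊕0⊕0⊕1⊕1⊕0⊕1 = 1
s2 (pos 2,3,6,7,10,11,14,15): 0⊕1⊕0⊕0⊕0⊕1⊕0⊕1 = 1
s4 (pos 4,5,6,7,12,13,14,15): 1⊕0⊕0⊕0⊕1⊕0⊕0⊕1 = 1
s8 (pos 8,9,10,11,12,13,14,15): 0⊕1⊕0⊕1⊕1⊕0⊕0⊕1 = 0
Syndrome s8…s1 = 0111 → error at position 7.
Flip position 7: 101100001011001 → 101100101011001
Read data bits from positions 3,5,6,7,9,10,11,12,13,14,15: 10011011001

10011011001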